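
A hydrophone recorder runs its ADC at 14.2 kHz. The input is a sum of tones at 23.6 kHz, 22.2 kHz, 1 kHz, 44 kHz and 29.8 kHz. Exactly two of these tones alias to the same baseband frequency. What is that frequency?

1.4 kHz

fs/2 = 7.1 kHz.
23.6 kHz mod fs = 9.4 kHz.
9.4 kHz > fs/2 = 7.1 kHz, folds to fs − 9.4 kHz = 4.8 kHz.
22.2 kHz mod fs = 8 kHz.
8 kHz > fs/2 = 7.1 kHz, folds to fs − 8 kHz = 6.2 kHz.
1 kHz ≤ fs/2 = 7.1 kHz, passes unchanged.
44 kHz mod fs = 1.4 kHz.
1.4 kHz ≤ fs/2 = 7.1 kHz, appears at 1.4 kHz.
29.8 kHz mod fs = 1.4 kHz.
1.4 kHz ≤ fs/2 = 7.1 kHz, appears at 1.4 kHz.
29.8 kHz and 44 kHz both map to 1.4 kHz.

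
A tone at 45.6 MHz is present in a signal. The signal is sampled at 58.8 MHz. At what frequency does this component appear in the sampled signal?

45.6 MHz > fs/2 = 29.4 MHz, folds to fs − 45.6 MHz = 13.2 MHz.

13.2 MHz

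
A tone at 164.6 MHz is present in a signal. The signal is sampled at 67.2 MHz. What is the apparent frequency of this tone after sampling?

164.6 MHz mod fs = 30.2 MHz.
30.2 MHz ≤ fs/2 = 33.6 MHz, appears at 30.2 MHz.

30.2 MHz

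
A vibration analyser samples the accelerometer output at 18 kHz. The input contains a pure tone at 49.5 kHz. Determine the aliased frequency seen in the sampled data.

4.5 kHz

49.5 kHz mod fs = 13.5 kHz.
13.5 kHz > fs/2 = 9 kHz, folds to fs − 13.5 kHz = 4.5 kHz.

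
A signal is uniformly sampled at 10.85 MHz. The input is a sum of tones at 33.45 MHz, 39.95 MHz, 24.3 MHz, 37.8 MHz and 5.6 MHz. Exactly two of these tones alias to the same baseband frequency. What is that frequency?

fs/2 = 5.425 MHz.
33.45 MHz mod fs = 0.9 MHz.
0.9 MHz ≤ fs/2 = 5.425 MHz, appears at 0.9 MHz.
39.95 MHz mod fs = 7.4 MHz.
7.4 MHz > fs/2 = 5.425 MHz, folds to fs − 7.4 MHz = 3.45 MHz.
24.3 MHz mod fs = 2.6 MHz.
2.6 MHz ≤ fs/2 = 5.425 MHz, appears at 2.6 MHz.
37.8 MHz mod fs = 5.25 MHz.
5.25 MHz ≤ fs/2 = 5.425 MHz, appears at 5.25 MHz.
5.6 MHz > fs/2 = 5.425 MHz, folds to fs − 5.6 MHz = 5.25 MHz.
5.6 MHz and 37.8 MHz both map to 5.25 MHz.

5.25 MHz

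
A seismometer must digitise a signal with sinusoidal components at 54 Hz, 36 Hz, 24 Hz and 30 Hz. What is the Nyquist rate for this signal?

Highest-frequency component: 54 Hz.
Nyquist rate = 2 × 54 Hz = 108 Hz.

108 Hz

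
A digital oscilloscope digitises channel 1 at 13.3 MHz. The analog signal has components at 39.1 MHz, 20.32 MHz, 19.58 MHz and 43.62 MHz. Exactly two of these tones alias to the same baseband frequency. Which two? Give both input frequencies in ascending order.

19.58 MHz, 20.32 MHz

fs/2 = 6.65 MHz.
39.1 MHz mod fs = 12.5 MHz.
12.5 MHz > fs/2 = 6.65 MHz, folds to fs − 12.5 MHz = 0.8 MHz.
20.32 MHz mod fs = 7.02 MHz.
7.02 MHz > fs/2 = 6.65 MHz, folds to fs − 7.02 MHz = 6.28 MHz.
19.58 MHz mod fs = 6.28 MHz.
6.28 MHz ≤ fs/2 = 6.65 MHz, appears at 6.28 MHz.
43.62 MHz mod fs = 3.72 MHz.
3.72 MHz ≤ fs/2 = 6.65 MHz, appears at 3.72 MHz.
19.58 MHz and 20.32 MHz both map to 6.28 MHz.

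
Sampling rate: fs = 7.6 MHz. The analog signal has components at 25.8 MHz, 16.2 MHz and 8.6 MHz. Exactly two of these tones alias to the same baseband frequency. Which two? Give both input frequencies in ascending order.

8.6 MHz, 16.2 MHz

fs/2 = 3.8 MHz.
25.8 MHz mod fs = 3 MHz.
3 MHz ≤ fs/2 = 3.8 MHz, appears at 3 MHz.
16.2 MHz mod fs = 1 MHz.
1 MHz ≤ fs/2 = 3.8 MHz, appears at 1 MHz.
8.6 MHz mod fs = 1 MHz.
1 MHz ≤ fs/2 = 3.8 MHz, appears at 1 MHz.
8.6 MHz and 16.2 MHz both map to 1 MHz.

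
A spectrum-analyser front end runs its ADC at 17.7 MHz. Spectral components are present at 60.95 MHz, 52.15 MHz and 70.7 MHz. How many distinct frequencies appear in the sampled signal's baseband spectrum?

3

fs/2 = 8.85 MHz.
60.95 MHz mod fs = 7.85 MHz.
7.85 MHz ≤ fs/2 = 8.85 MHz, appears at 7.85 MHz.
52.15 MHz mod fs = 16.75 MHz.
16.75 MHz > fs/2 = 8.85 MHz, folds to fs − 16.75 MHz = 0.95 MHz.
70.7 MHz mod fs = 17.6 MHz.
17.6 MHz > fs/2 = 8.85 MHz, folds to fs − 17.6 MHz = 0.1 MHz.
Distinct values: {0.1 MHz, 0.95 MHz, 7.85 MHz} → 3.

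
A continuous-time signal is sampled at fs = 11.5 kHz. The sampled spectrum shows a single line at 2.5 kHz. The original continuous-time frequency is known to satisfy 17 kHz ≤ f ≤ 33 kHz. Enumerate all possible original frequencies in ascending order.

20.5 kHz, 25.5 kHz, 32 kHz

Frequencies that alias to 2.5 kHz are k·fs ± 2.5 kHz for integer k ≥ 0.
k=0: 2.5 kHz.
k=1: 9 kHz, 14 kHz.
k=2: 20.5 kHz, 25.5 kHz.
k=3: 32 kHz, 37 kHz.
k=4: 43.5 kHz, 48.5 kHz.
Within [17 kHz, 33 kHz]: 20.5 kHz, 25.5 kHz, 32 kHz.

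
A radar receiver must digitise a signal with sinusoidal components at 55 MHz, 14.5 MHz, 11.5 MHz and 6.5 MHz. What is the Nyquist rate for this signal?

110 MHz

Highest-frequency component: 55 MHz.
Nyquist rate = 2 × 55 MHz = 110 MHz.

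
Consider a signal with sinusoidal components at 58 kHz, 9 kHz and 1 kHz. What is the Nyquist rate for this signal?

Highest-frequency component: 58 kHz.
Nyquist rate = 2 × 58 kHz = 116 kHz.

116 kHz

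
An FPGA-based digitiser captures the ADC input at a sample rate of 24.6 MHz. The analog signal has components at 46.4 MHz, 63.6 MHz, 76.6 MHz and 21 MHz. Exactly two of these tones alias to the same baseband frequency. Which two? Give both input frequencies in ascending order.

46.4 MHz, 76.6 MHz

fs/2 = 12.3 MHz.
46.4 MHz mod fs = 21.8 MHz.
21.8 MHz > fs/2 = 12.3 MHz, folds to fs − 21.8 MHz = 2.8 MHz.
63.6 MHz mod fs = 14.4 MHz.
14.4 MHz > fs/2 = 12.3 MHz, folds to fs − 14.4 MHz = 10.2 MHz.
76.6 MHz mod fs = 2.8 MHz.
2.8 MHz ≤ fs/2 = 12.3 MHz, appears at 2.8 MHz.
21 MHz > fs/2 = 12.3 MHz, folds to fs − 21 MHz = 3.6 MHz.
46.4 MHz and 76.6 MHz both map to 2.8 MHz.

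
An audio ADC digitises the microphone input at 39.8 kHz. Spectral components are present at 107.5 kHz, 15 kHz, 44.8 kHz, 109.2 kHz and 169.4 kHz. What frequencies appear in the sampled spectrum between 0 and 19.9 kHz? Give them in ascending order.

fs/2 = 19.9 kHz.
107.5 kHz mod fs = 27.9 kHz.
27.9 kHz > fs/2 = 19.9 kHz, folds to fs − 27.9 kHz = 11.9 kHz.
15 kHz ≤ fs/2 = 19.9 kHz, passes unchanged.
44.8 kHz mod fs = 5 kHz.
5 kHz ≤ fs/2 = 19.9 kHz, appears at 5 kHz.
109.2 kHz mod fs = 29.6 kHz.
29.6 kHz > fs/2 = 19.9 kHz, folds to fs − 29.6 kHz = 10.2 kHz.
169.4 kHz mod fs = 10.2 kHz.
10.2 kHz ≤ fs/2 = 19.9 kHz, appears at 10.2 kHz.
Distinct values: {5 kHz, 10.2 kHz, 11.9 kHz, 15 kHz}.

5 kHz, 10.2 kHz, 11.9 kHz, 15 kHz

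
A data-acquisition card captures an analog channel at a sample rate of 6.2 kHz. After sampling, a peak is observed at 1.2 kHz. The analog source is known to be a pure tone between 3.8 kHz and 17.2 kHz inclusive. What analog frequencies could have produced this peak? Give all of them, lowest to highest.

Frequencies that alias to 1.2 kHz are k·fs ± 1.2 kHz for integer k ≥ 0.
k=0: 1.2 kHz.
k=1: 5 kHz, 7.4 kHz.
k=2: 11.2 kHz, 13.6 kHz.
k=3: 17.4 kHz, 19.8 kHz.
Within [3.8 kHz, 17.2 kHz]: 5 kHz, 7.4 kHz, 11.2 kHz, 13.6 kHz.

5 kHz, 7.4 kHz, 11.2 kHz, 13.6 kHz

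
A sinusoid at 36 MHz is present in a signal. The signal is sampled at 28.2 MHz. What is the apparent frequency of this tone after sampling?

7.8 MHz

36 MHz mod fs = 7.8 MHz.
7.8 MHz ≤ fs/2 = 14.1 MHz, appears at 7.8 MHz.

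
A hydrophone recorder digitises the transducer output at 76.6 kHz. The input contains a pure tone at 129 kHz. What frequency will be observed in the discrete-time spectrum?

129 kHz mod fs = 52.4 kHz.
52.4 kHz > fs/2 = 38.3 kHz, folds to fs − 52.4 kHz = 24.2 kHz.

24.2 kHz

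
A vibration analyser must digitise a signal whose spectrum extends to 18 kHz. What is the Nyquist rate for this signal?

36 kHz

Nyquist rate = 2 × 18 kHz = 36 kHz.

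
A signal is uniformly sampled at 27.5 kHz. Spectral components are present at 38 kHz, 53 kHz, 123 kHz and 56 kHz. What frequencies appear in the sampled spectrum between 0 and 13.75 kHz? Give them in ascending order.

fs/2 = 13.75 kHz.
38 kHz mod fs = 10.5 kHz.
10.5 kHz ≤ fs/2 = 13.75 kHz, appears at 10.5 kHz.
53 kHz mod fs = 25.5 kHz.
25.5 kHz > fs/2 = 13.75 kHz, folds to fs − 25.5 kHz = 2 kHz.
123 kHz mod fs = 13 kHz.
13 kHz ≤ fs/2 = 13.75 kHz, appears at 13 kHz.
56 kHz mod fs = 1 kHz.
1 kHz ≤ fs/2 = 13.75 kHz, appears at 1 kHz.
Distinct values: {1 kHz, 2 kHz, 10.5 kHz, 13 kHz}.

1 kHz, 2 kHz, 10.5 kHz, 13 kHz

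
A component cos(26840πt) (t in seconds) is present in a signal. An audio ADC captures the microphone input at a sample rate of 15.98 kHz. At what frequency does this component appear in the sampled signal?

ω = 26840π rad/s → f = ω/(2π) = 13420 Hz = 13.42 kHz.
13.42 kHz > fs/2 = 7.99 kHz, folds to fs − 13.42 kHz = 2.56 kHz.

2.56 kHz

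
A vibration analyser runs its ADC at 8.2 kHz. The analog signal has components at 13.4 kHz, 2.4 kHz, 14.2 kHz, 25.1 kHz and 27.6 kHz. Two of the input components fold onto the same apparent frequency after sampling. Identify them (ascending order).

fs/2 = 4.1 kHz.
13.4 kHz mod fs = 5.2 kHz.
5.2 kHz > fs/2 = 4.1 kHz, folds to fs − 5.2 kHz = 3 kHz.
2.4 kHz ≤ fs/2 = 4.1 kHz, passes unchanged.
14.2 kHz mod fs = 6 kHz.
6 kHz > fs/2 = 4.1 kHz, folds to fs − 6 kHz = 2.2 kHz.
25.1 kHz mod fs = 0.5 kHz.
0.5 kHz ≤ fs/2 = 4.1 kHz, appears at 0.5 kHz.
27.6 kHz mod fs = 3 kHz.
3 kHz ≤ fs/2 = 4.1 kHz, appears at 3 kHz.
13.4 kHz and 27.6 kHz both map to 3 kHz.

13.4 kHz, 27.6 kHz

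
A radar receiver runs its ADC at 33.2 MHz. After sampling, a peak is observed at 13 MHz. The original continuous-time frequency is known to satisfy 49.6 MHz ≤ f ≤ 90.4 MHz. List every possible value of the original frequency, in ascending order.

53.4 MHz, 79.4 MHz, 86.6 MHz

Frequencies that alias to 13 MHz are k·fs ± 13 MHz for integer k ≥ 0.
k=0: 13 MHz.
k=1: 20.2 MHz, 46.2 MHz.
k=2: 53.4 MHz, 79.4 MHz.
k=3: 86.6 MHz, 112.6 MHz.
k=4: 119.8 MHz, 145.8 MHz.
Within [49.6 MHz, 90.4 MHz]: 53.4 MHz, 79.4 MHz, 86.6 MHz.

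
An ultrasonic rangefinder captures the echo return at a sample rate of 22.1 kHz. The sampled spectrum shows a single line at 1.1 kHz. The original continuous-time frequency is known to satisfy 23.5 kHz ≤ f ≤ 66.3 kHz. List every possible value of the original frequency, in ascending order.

43.1 kHz, 45.3 kHz, 65.2 kHz

Frequencies that alias to 1.1 kHz are k·fs ± 1.1 kHz for integer k ≥ 0.
k=0: 1.1 kHz.
k=1: 21 kHz, 23.2 kHz.
k=2: 43.1 kHz, 45.3 kHz.
k=3: 65.2 kHz, 67.4 kHz.
k=4: 87.3 kHz, 89.5 kHz.
Within [23.5 kHz, 66.3 kHz]: 43.1 kHz, 45.3 kHz, 65.2 kHz.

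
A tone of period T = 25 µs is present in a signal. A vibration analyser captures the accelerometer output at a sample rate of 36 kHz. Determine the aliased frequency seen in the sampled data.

T = 25 µs → f = 1/T = 40 kHz.
40 kHz mod fs = 4 kHz.
4 kHz ≤ fs/2 = 18 kHz, appears at 4 kHz.

4 kHz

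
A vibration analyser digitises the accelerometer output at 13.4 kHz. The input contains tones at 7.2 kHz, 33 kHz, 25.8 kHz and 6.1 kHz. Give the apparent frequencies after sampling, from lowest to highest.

fs/2 = 6.7 kHz.
7.2 kHz > fs/2 = 6.7 kHz, folds to fs − 7.2 kHz = 6.2 kHz.
33 kHz mod fs = 6.2 kHz.
6.2 kHz ≤ fs/2 = 6.7 kHz, appears at 6.2 kHz.
25.8 kHz mod fs = 12.4 kHz.
12.4 kHz > fs/2 = 6.7 kHz, folds to fs − 12.4 kHz = 1 kHz.
6.1 kHz ≤ fs/2 = 6.7 kHz, passes unchanged.
Distinct values: {1 kHz, 6.1 kHz, 6.2 kHz}.

1 kHz, 6.1 kHz, 6.2 kHz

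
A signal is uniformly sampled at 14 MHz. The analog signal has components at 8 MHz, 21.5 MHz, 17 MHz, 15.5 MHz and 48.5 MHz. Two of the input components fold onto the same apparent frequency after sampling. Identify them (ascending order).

21.5 MHz, 48.5 MHz

fs/2 = 7 MHz.
8 MHz > fs/2 = 7 MHz, folds to fs − 8 MHz = 6 MHz.
21.5 MHz mod fs = 7.5 MHz.
7.5 MHz > fs/2 = 7 MHz, folds to fs − 7.5 MHz = 6.5 MHz.
17 MHz mod fs = 3 MHz.
3 MHz ≤ fs/2 = 7 MHz, appears at 3 MHz.
15.5 MHz mod fs = 1.5 MHz.
1.5 MHz ≤ fs/2 = 7 MHz, appears at 1.5 MHz.
48.5 MHz mod fs = 6.5 MHz.
6.5 MHz ≤ fs/2 = 7 MHz, appears at 6.5 MHz.
21.5 MHz and 48.5 MHz both map to 6.5 MHz.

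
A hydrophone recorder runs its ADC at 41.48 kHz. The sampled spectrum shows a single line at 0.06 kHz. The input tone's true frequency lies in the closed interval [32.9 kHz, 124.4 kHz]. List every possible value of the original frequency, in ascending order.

41.42 kHz, 41.54 kHz, 82.9 kHz, 83.02 kHz, 124.38 kHz

Frequencies that alias to 0.06 kHz are k·fs ± 0.06 kHz for integer k ≥ 0.
k=0: 0.06 kHz.
k=1: 41.42 kHz, 41.54 kHz.
k=2: 82.9 kHz, 83.02 kHz.
k=3: 124.38 kHz, 124.5 kHz.
k=4: 165.86 kHz, 165.98 kHz.
Within [32.9 kHz, 124.4 kHz]: 41.42 kHz, 41.54 kHz, 82.9 kHz, 83.02 kHz, 124.38 kHz.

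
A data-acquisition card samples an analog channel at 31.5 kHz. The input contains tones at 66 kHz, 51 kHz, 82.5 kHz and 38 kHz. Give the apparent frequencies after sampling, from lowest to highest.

fs/2 = 15.75 kHz.
66 kHz mod fs = 3 kHz.
3 kHz ≤ fs/2 = 15.75 kHz, appears at 3 kHz.
51 kHz mod fs = 19.5 kHz.
19.5 kHz > fs/2 = 15.75 kHz, folds to fs − 19.5 kHz = 12 kHz.
82.5 kHz mod fs = 19.5 kHz.
19.5 kHz > fs/2 = 15.75 kHz, folds to fs − 19.5 kHz = 12 kHz.
38 kHz mod fs = 6.5 kHz.
6.5 kHz ≤ fs/2 = 15.75 kHz, appears at 6.5 kHz.
Distinct values: {3 kHz, 6.5 kHz, 12 kHz}.

3 kHz, 6.5 kHz, 12 kHz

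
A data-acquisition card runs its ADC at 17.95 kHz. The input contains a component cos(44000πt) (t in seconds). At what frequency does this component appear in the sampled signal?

ω = 44000π rad/s → f = ω/(2π) = 22000 Hz = 22 kHz.
22 kHz mod fs = 4.05 kHz.
4.05 kHz ≤ fs/2 = 8.975 kHz, appears at 4.05 kHz.

4.05 kHz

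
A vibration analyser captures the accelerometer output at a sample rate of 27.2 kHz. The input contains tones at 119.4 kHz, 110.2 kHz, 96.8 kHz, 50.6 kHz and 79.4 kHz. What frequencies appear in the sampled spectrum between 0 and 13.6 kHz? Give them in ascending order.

1.4 kHz, 2.2 kHz, 3.8 kHz, 10.6 kHz, 12 kHz

fs/2 = 13.6 kHz.
119.4 kHz mod fs = 10.6 kHz.
10.6 kHz ≤ fs/2 = 13.6 kHz, appears at 10.6 kHz.
110.2 kHz mod fs = 1.4 kHz.
1.4 kHz ≤ fs/2 = 13.6 kHz, appears at 1.4 kHz.
96.8 kHz mod fs = 15.2 kHz.
15.2 kHz > fs/2 = 13.6 kHz, folds to fs − 15.2 kHz = 12 kHz.
50.6 kHz mod fs = 23.4 kHz.
23.4 kHz > fs/2 = 13.6 kHz, folds to fs − 23.4 kHz = 3.8 kHz.
79.4 kHz mod fs = 25 kHz.
25 kHz > fs/2 = 13.6 kHz, folds to fs − 25 kHz = 2.2 kHz.
Distinct values: {1.4 kHz, 2.2 kHz, 3.8 kHz, 10.6 kHz, 12 kHz}.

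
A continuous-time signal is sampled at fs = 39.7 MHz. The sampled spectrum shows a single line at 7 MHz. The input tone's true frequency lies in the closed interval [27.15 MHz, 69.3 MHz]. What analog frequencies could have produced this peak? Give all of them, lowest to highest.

32.7 MHz, 46.7 MHz

Frequencies that alias to 7 MHz are k·fs ± 7 MHz for integer k ≥ 0.
k=0: 7 MHz.
k=1: 32.7 MHz, 46.7 MHz.
k=2: 72.4 MHz, 86.4 MHz.
Within [27.15 MHz, 69.3 MHz]: 32.7 MHz, 46.7 MHz.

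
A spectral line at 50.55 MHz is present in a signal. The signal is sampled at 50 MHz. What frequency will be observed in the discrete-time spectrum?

50.55 MHz mod fs = 0.55 MHz.
0.55 MHz ≤ fs/2 = 25 MHz, appears at 0.55 MHz.

0.55 MHz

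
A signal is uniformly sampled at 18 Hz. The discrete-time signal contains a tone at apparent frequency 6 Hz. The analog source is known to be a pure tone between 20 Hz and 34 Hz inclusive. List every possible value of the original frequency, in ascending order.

24 Hz, 30 Hz

Frequencies that alias to 6 Hz are k·fs ± 6 Hz for integer k ≥ 0.
k=0: 6 Hz.
k=1: 12 Hz, 24 Hz.
k=2: 30 Hz, 42 Hz.
k=3: 48 Hz, 60 Hz.
Within [20 Hz, 34 Hz]: 24 Hz, 30 Hz.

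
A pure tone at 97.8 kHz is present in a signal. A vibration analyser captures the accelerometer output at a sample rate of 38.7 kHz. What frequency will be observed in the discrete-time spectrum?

97.8 kHz mod fs = 20.4 kHz.
20.4 kHz > fs/2 = 19.35 kHz, folds to fs − 20.4 kHz = 18.3 kHz.

18.3 kHz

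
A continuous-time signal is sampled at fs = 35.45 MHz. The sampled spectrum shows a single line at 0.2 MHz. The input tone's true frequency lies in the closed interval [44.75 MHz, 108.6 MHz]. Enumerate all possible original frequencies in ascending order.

Frequencies that alias to 0.2 MHz are k·fs ± 0.2 MHz for integer k ≥ 0.
k=0: 0.2 MHz.
k=1: 35.25 MHz, 35.65 MHz.
k=2: 70.7 MHz, 71.1 MHz.
k=3: 106.15 MHz, 106.55 MHz.
k=4: 141.6 MHz, 142 MHz.
Within [44.75 MHz, 108.6 MHz]: 70.7 MHz, 71.1 MHz, 106.15 MHz, 106.55 MHz.

70.7 MHz, 71.1 MHz, 106.15 MHz, 106.55 MHz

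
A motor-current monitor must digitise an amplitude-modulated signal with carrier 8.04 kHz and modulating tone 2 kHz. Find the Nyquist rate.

20.08 kHz

AM sidebands sit at fc ± fm = 6.04 kHz and 10.04 kHz.
Highest-frequency component: 10.04 kHz.
Nyquist rate = 2 × 10.04 kHz = 20.08 kHz.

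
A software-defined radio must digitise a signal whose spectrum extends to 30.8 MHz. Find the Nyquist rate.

61.6 MHz

Nyquist rate = 2 × 30.8 MHz = 61.6 MHz.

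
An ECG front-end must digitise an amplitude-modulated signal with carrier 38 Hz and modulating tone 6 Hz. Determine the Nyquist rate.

88 Hz

AM sidebands sit at fc ± fm = 32 Hz and 44 Hz.
Highest-frequency component: 44 Hz.
Nyquist rate = 2 × 44 Hz = 88 Hz.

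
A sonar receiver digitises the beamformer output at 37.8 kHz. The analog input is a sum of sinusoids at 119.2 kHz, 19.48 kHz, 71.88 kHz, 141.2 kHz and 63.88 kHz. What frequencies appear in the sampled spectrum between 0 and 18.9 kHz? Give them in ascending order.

3.72 kHz, 5.8 kHz, 10 kHz, 11.72 kHz, 18.32 kHz

fs/2 = 18.9 kHz.
119.2 kHz mod fs = 5.8 kHz.
5.8 kHz ≤ fs/2 = 18.9 kHz, appears at 5.8 kHz.
19.48 kHz > fs/2 = 18.9 kHz, folds to fs − 19.48 kHz = 18.32 kHz.
71.88 kHz mod fs = 34.08 kHz.
34.08 kHz > fs/2 = 18.9 kHz, folds to fs − 34.08 kHz = 3.72 kHz.
141.2 kHz mod fs = 27.8 kHz.
27.8 kHz > fs/2 = 18.9 kHz, folds to fs − 27.8 kHz = 10 kHz.
63.88 kHz mod fs = 26.08 kHz.
26.08 kHz > fs/2 = 18.9 kHz, folds to fs − 26.08 kHz = 11.72 kHz.
Distinct values: {3.72 kHz, 5.8 kHz, 10 kHz, 11.72 kHz, 18.32 kHz}.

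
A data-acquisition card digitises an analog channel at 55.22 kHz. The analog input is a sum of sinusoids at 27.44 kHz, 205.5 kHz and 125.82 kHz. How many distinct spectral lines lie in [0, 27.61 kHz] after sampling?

2

fs/2 = 27.61 kHz.
27.44 kHz ≤ fs/2 = 27.61 kHz, passes unchanged.
205.5 kHz mod fs = 39.84 kHz.
39.84 kHz > fs/2 = 27.61 kHz, folds to fs − 39.84 kHz = 15.38 kHz.
125.82 kHz mod fs = 15.38 kHz.
15.38 kHz ≤ fs/2 = 27.61 kHz, appears at 15.38 kHz.
Distinct values: {15.38 kHz, 27.44 kHz} → 2.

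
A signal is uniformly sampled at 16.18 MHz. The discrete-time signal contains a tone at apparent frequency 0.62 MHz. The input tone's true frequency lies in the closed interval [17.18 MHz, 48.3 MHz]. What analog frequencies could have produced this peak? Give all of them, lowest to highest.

Frequencies that alias to 0.62 MHz are k·fs ± 0.62 MHz for integer k ≥ 0.
k=0: 0.62 MHz.
k=1: 15.56 MHz, 16.8 MHz.
k=2: 31.74 MHz, 32.98 MHz.
k=3: 47.92 MHz, 49.16 MHz.
k=4: 64.1 MHz, 65.34 MHz.
Within [17.18 MHz, 48.3 MHz]: 31.74 MHz, 32.98 MHz, 47.92 MHz.

31.74 MHz, 32.98 MHz, 47.92 MHz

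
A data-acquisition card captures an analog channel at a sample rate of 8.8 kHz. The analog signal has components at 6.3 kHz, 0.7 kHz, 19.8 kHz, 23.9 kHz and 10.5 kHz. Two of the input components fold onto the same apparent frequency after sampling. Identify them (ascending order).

fs/2 = 4.4 kHz.
6.3 kHz > fs/2 = 4.4 kHz, folds to fs − 6.3 kHz = 2.5 kHz.
0.7 kHz ≤ fs/2 = 4.4 kHz, passes unchanged.
19.8 kHz mod fs = 2.2 kHz.
2.2 kHz ≤ fs/2 = 4.4 kHz, appears at 2.2 kHz.
23.9 kHz mod fs = 6.3 kHz.
6.3 kHz > fs/2 = 4.4 kHz, folds to fs − 6.3 kHz = 2.5 kHz.
10.5 kHz mod fs = 1.7 kHz.
1.7 kHz ≤ fs/2 = 4.4 kHz, appears at 1.7 kHz.
6.3 kHz and 23.9 kHz both map to 2.5 kHz.

6.3 kHz, 23.9 kHz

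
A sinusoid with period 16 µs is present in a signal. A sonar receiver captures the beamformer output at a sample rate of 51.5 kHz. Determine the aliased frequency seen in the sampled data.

T = 16 µs → f = 1/T = 62.5 kHz.
62.5 kHz mod fs = 11 kHz.
11 kHz ≤ fs/2 = 25.75 kHz, appears at 11 kHz.

11 kHz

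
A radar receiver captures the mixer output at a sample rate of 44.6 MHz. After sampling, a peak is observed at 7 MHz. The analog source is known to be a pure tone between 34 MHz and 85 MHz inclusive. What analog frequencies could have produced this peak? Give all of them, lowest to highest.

37.6 MHz, 51.6 MHz, 82.2 MHz

Frequencies that alias to 7 MHz are k·fs ± 7 MHz for integer k ≥ 0.
k=0: 7 MHz.
k=1: 37.6 MHz, 51.6 MHz.
k=2: 82.2 MHz, 96.2 MHz.
k=3: 126.8 MHz, 140.8 MHz.
Within [34 MHz, 85 MHz]: 37.6 MHz, 51.6 MHz, 82.2 MHz.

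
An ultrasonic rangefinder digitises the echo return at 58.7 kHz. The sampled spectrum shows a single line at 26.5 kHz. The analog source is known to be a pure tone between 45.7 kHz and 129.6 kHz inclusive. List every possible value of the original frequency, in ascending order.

85.2 kHz, 90.9 kHz

Frequencies that alias to 26.5 kHz are k·fs ± 26.5 kHz for integer k ≥ 0.
k=0: 26.5 kHz.
k=1: 32.2 kHz, 85.2 kHz.
k=2: 90.9 kHz, 143.9 kHz.
k=3: 149.6 kHz, 202.6 kHz.
Within [45.7 kHz, 129.6 kHz]: 85.2 kHz, 90.9 kHz.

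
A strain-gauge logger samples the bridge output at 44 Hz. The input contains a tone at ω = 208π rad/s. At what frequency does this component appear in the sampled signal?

ω = 208π rad/s → f = ω/(2π) = 104 Hz.
104 Hz mod fs = 16 Hz.
16 Hz ≤ fs/2 = 22 Hz, appears at 16 Hz.

16 Hz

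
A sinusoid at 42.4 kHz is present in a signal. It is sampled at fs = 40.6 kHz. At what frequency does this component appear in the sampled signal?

42.4 kHz mod fs = 1.8 kHz.
1.8 kHz ≤ fs/2 = 20.3 kHz, appears at 1.8 kHz.

1.8 kHz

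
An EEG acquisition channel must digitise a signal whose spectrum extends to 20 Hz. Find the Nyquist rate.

40 Hz

Nyquist rate = 2 × 20 Hz = 40 Hz.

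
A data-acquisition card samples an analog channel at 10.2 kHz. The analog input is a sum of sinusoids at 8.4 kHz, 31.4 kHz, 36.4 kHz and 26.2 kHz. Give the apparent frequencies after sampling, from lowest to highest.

fs/2 = 5.1 kHz.
8.4 kHz > fs/2 = 5.1 kHz, folds to fs − 8.4 kHz = 1.8 kHz.
31.4 kHz mod fs = 0.8 kHz.
0.8 kHz ≤ fs/2 = 5.1 kHz, appears at 0.8 kHz.
36.4 kHz mod fs = 5.8 kHz.
5.8 kHz > fs/2 = 5.1 kHz, folds to fs − 5.8 kHz = 4.4 kHz.
26.2 kHz mod fs = 5.8 kHz.
5.8 kHz > fs/2 = 5.1 kHz, folds to fs − 5.8 kHz = 4.4 kHz.
Distinct values: {0.8 kHz, 1.8 kHz, 4.4 kHz}.

0.8 kHz, 1.8 kHz, 4.4 kHz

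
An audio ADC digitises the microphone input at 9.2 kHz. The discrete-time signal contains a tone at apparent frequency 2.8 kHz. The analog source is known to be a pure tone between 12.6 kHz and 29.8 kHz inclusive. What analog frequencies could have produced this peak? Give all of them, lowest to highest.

15.6 kHz, 21.2 kHz, 24.8 kHz

Frequencies that alias to 2.8 kHz are k·fs ± 2.8 kHz for integer k ≥ 0.
k=0: 2.8 kHz.
k=1: 6.4 kHz, 12 kHz.
k=2: 15.6 kHz, 21.2 kHz.
k=3: 24.8 kHz, 30.4 kHz.
k=4: 34 kHz, 39.6 kHz.
Within [12.6 kHz, 29.8 kHz]: 15.6 kHz, 21.2 kHz, 24.8 kHz.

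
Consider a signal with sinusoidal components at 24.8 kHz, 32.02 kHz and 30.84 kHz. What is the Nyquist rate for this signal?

64.04 kHz

Highest-frequency component: 32.02 kHz.
Nyquist rate = 2 × 32.02 kHz = 64.04 kHz.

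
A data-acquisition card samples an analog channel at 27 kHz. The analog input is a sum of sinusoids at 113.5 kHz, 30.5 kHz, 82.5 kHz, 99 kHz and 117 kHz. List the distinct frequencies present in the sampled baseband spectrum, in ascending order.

1.5 kHz, 3.5 kHz, 5.5 kHz, 9 kHz

fs/2 = 13.5 kHz.
113.5 kHz mod fs = 5.5 kHz.
5.5 kHz ≤ fs/2 = 13.5 kHz, appears at 5.5 kHz.
30.5 kHz mod fs = 3.5 kHz.
3.5 kHz ≤ fs/2 = 13.5 kHz, appears at 3.5 kHz.
82.5 kHz mod fs = 1.5 kHz.
1.5 kHz ≤ fs/2 = 13.5 kHz, appears at 1.5 kHz.
99 kHz mod fs = 18 kHz.
18 kHz > fs/2 = 13.5 kHz, folds to fs − 18 kHz = 9 kHz.
117 kHz mod fs = 9 kHz.
9 kHz ≤ fs/2 = 13.5 kHz, appears at 9 kHz.
Distinct values: {1.5 kHz, 3.5 kHz, 5.5 kHz, 9 kHz}.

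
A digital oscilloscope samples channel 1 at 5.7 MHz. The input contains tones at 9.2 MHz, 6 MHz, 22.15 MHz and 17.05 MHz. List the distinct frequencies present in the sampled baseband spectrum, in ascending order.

0.05 MHz, 0.3 MHz, 0.65 MHz, 2.2 MHz

fs/2 = 2.85 MHz.
9.2 MHz mod fs = 3.5 MHz.
3.5 MHz > fs/2 = 2.85 MHz, folds to fs − 3.5 MHz = 2.2 MHz.
6 MHz mod fs = 0.3 MHz.
0.3 MHz ≤ fs/2 = 2.85 MHz, appears at 0.3 MHz.
22.15 MHz mod fs = 5.05 MHz.
5.05 MHz > fs/2 = 2.85 MHz, folds to fs − 5.05 MHz = 0.65 MHz.
17.05 MHz mod fs = 5.65 MHz.
5.65 MHz > fs/2 = 2.85 MHz, folds to fs − 5.65 MHz = 0.05 MHz.
Distinct values: {0.05 MHz, 0.3 MHz, 0.65 MHz, 2.2 MHz}.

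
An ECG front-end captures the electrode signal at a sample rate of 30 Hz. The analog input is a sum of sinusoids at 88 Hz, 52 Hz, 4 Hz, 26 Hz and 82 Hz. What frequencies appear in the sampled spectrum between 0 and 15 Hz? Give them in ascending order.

2 Hz, 4 Hz, 8 Hz

fs/2 = 15 Hz.
88 Hz mod fs = 28 Hz.
28 Hz > fs/2 = 15 Hz, folds to fs − 28 Hz = 2 Hz.
52 Hz mod fs = 22 Hz.
22 Hz > fs/2 = 15 Hz, folds to fs − 22 Hz = 8 Hz.
4 Hz ≤ fs/2 = 15 Hz, passes unchanged.
26 Hz > fs/2 = 15 Hz, folds to fs − 26 Hz = 4 Hz.
82 Hz mod fs = 22 Hz.
22 Hz > fs/2 = 15 Hz, folds to fs − 22 Hz = 8 Hz.
Distinct values: {2 Hz, 4 Hz, 8 Hz}.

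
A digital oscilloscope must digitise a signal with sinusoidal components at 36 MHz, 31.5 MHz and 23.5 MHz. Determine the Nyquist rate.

Highest-frequency component: 36 MHz.
Nyquist rate = 2 × 36 MHz = 72 MHz.

72 MHz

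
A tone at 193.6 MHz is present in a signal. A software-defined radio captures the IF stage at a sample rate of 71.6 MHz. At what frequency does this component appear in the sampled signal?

193.6 MHz mod fs = 50.4 MHz.
50.4 MHz > fs/2 = 35.8 MHz, folds to fs − 50.4 MHz = 21.2 MHz.

21.2 MHz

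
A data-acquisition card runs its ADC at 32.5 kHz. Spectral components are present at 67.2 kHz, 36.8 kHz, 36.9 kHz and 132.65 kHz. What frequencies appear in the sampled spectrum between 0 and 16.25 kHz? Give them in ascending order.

fs/2 = 16.25 kHz.
67.2 kHz mod fs = 2.2 kHz.
2.2 kHz ≤ fs/2 = 16.25 kHz, appears at 2.2 kHz.
36.8 kHz mod fs = 4.3 kHz.
4.3 kHz ≤ fs/2 = 16.25 kHz, appears at 4.3 kHz.
36.9 kHz mod fs = 4.4 kHz.
4.4 kHz ≤ fs/2 = 16.25 kHz, appears at 4.4 kHz.
132.65 kHz mod fs = 2.65 kHz.
2.65 kHz ≤ fs/2 = 16.25 kHz, appears at 2.65 kHz.
Distinct values: {2.2 kHz, 2.65 kHz, 4.3 kHz, 4.4 kHz}.

2.2 kHz, 2.65 kHz, 4.3 kHz, 4.4 kHz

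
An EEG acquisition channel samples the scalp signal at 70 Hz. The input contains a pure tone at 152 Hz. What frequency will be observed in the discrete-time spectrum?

12 Hz

152 Hz mod fs = 12 Hz.
12 Hz ≤ fs/2 = 35 Hz, appears at 12 Hz.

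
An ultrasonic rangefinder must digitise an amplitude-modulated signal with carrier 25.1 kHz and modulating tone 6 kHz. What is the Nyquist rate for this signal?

AM sidebands sit at fc ± fm = 19.1 kHz and 31.1 kHz.
Highest-frequency component: 31.1 kHz.
Nyquist rate = 2 × 31.1 kHz = 62.2 kHz.

62.2 kHz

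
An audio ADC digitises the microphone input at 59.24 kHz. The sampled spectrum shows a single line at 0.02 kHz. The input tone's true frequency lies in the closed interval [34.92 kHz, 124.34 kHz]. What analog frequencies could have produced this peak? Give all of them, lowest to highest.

59.22 kHz, 59.26 kHz, 118.46 kHz, 118.5 kHz

Frequencies that alias to 0.02 kHz are k·fs ± 0.02 kHz for integer k ≥ 0.
k=0: 0.02 kHz.
k=1: 59.22 kHz, 59.26 kHz.
k=2: 118.46 kHz, 118.5 kHz.
k=3: 177.7 kHz, 177.74 kHz.
Within [34.92 kHz, 124.34 kHz]: 59.22 kHz, 59.26 kHz, 118.46 kHz, 118.5 kHz.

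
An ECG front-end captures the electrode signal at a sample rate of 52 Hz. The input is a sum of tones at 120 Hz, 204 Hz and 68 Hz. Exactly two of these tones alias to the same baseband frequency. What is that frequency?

16 Hz

fs/2 = 26 Hz.
120 Hz mod fs = 16 Hz.
16 Hz ≤ fs/2 = 26 Hz, appears at 16 Hz.
204 Hz mod fs = 48 Hz.
48 Hz > fs/2 = 26 Hz, folds to fs − 48 Hz = 4 Hz.
68 Hz mod fs = 16 Hz.
16 Hz ≤ fs/2 = 26 Hz, appears at 16 Hz.
68 Hz and 120 Hz both map to 16 Hz.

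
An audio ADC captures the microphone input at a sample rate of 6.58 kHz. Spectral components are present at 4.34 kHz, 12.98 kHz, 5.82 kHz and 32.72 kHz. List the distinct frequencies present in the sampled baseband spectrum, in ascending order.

0.18 kHz, 0.76 kHz, 2.24 kHz

fs/2 = 3.29 kHz.
4.34 kHz > fs/2 = 3.29 kHz, folds to fs − 4.34 kHz = 2.24 kHz.
12.98 kHz mod fs = 6.4 kHz.
6.4 kHz > fs/2 = 3.29 kHz, folds to fs − 6.4 kHz = 0.18 kHz.
5.82 kHz > fs/2 = 3.29 kHz, folds to fs − 5.82 kHz = 0.76 kHz.
32.72 kHz mod fs = 6.4 kHz.
6.4 kHz > fs/2 = 3.29 kHz, folds to fs − 6.4 kHz = 0.18 kHz.
Distinct values: {0.18 kHz, 0.76 kHz, 2.24 kHz}.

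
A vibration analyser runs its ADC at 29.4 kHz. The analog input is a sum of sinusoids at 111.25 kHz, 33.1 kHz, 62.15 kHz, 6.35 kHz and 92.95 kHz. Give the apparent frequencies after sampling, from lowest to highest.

3.35 kHz, 3.7 kHz, 4.75 kHz, 6.35 kHz

fs/2 = 14.7 kHz.
111.25 kHz mod fs = 23.05 kHz.
23.05 kHz > fs/2 = 14.7 kHz, folds to fs − 23.05 kHz = 6.35 kHz.
33.1 kHz mod fs = 3.7 kHz.
3.7 kHz ≤ fs/2 = 14.7 kHz, appears at 3.7 kHz.
62.15 kHz mod fs = 3.35 kHz.
3.35 kHz ≤ fs/2 = 14.7 kHz, appears at 3.35 kHz.
6.35 kHz ≤ fs/2 = 14.7 kHz, passes unchanged.
92.95 kHz mod fs = 4.75 kHz.
4.75 kHz ≤ fs/2 = 14.7 kHz, appears at 4.75 kHz.
Distinct values: {3.35 kHz, 3.7 kHz, 4.75 kHz, 6.35 kHz}.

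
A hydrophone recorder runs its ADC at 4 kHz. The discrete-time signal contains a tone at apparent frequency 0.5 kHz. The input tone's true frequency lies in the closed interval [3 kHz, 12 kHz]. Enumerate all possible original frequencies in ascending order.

3.5 kHz, 4.5 kHz, 7.5 kHz, 8.5 kHz, 11.5 kHz

Frequencies that alias to 0.5 kHz are k·fs ± 0.5 kHz for integer k ≥ 0.
k=0: 0.5 kHz.
k=1: 3.5 kHz, 4.5 kHz.
k=2: 7.5 kHz, 8.5 kHz.
k=3: 11.5 kHz, 12.5 kHz.
k=4: 15.5 kHz, 16.5 kHz.
Within [3 kHz, 12 kHz]: 3.5 kHz, 4.5 kHz, 7.5 kHz, 8.5 kHz, 11.5 kHz.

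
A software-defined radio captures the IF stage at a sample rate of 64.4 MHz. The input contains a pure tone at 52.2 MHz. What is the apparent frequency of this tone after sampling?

52.2 MHz > fs/2 = 32.2 MHz, folds to fs − 52.2 MHz = 12.2 MHz.

12.2 MHz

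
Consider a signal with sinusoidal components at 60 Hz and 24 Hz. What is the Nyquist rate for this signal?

120 Hz

Highest-frequency component: 60 Hz.
Nyquist rate = 2 × 60 Hz = 120 Hz.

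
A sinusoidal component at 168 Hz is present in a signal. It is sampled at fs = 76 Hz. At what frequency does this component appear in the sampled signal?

16 Hz

168 Hz mod fs = 16 Hz.
16 Hz ≤ fs/2 = 38 Hz, appears at 16 Hz.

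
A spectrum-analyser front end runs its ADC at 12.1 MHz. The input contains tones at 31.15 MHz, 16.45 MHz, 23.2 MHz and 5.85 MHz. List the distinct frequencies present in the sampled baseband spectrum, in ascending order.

fs/2 = 6.05 MHz.
31.15 MHz mod fs = 6.95 MHz.
6.95 MHz > fs/2 = 6.05 MHz, folds to fs − 6.95 MHz = 5.15 MHz.
16.45 MHz mod fs = 4.35 MHz.
4.35 MHz ≤ fs/2 = 6.05 MHz, appears at 4.35 MHz.
23.2 MHz mod fs = 11.1 MHz.
11.1 MHz > fs/2 = 6.05 MHz, folds to fs − 11.1 MHz = 1 MHz.
5.85 MHz ≤ fs/2 = 6.05 MHz, passes unchanged.
Distinct values: {1 MHz, 4.35 MHz, 5.15 MHz, 5.85 MHz}.

1 MHz, 4.35 MHz, 5.15 MHz, 5.85 MHz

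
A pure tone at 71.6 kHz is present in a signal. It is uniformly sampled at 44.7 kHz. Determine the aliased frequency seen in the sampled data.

71.6 kHz mod fs = 26.9 kHz.
26.9 kHz > fs/2 = 22.35 kHz, folds to fs − 26.9 kHz = 17.8 kHz.

17.8 kHz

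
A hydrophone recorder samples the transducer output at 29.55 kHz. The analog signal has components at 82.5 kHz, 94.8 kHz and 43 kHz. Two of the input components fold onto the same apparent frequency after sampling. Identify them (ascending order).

82.5 kHz, 94.8 kHz

fs/2 = 14.775 kHz.
82.5 kHz mod fs = 23.4 kHz.
23.4 kHz > fs/2 = 14.775 kHz, folds to fs − 23.4 kHz = 6.15 kHz.
94.8 kHz mod fs = 6.15 kHz.
6.15 kHz ≤ fs/2 = 14.775 kHz, appears at 6.15 kHz.
43 kHz mod fs = 13.45 kHz.
13.45 kHz ≤ fs/2 = 14.775 kHz, appears at 13.45 kHz.
82.5 kHz and 94.8 kHz both map to 6.15 kHz.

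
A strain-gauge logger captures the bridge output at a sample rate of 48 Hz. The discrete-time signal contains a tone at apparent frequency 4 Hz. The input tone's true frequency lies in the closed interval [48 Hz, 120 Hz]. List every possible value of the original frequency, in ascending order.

Frequencies that alias to 4 Hz are k·fs ± 4 Hz for integer k ≥ 0.
k=0: 4 Hz.
k=1: 44 Hz, 52 Hz.
k=2: 92 Hz, 100 Hz.
k=3: 140 Hz, 148 Hz.
Within [48 Hz, 120 Hz]: 52 Hz, 92 Hz, 100 Hz.

52 Hz, 92 Hz, 100 Hz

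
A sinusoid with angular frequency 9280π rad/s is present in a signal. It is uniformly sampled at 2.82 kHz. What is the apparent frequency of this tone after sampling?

ω = 9280π rad/s → f = ω/(2π) = 4640 Hz = 4.64 kHz.
4.64 kHz mod fs = 1.82 kHz.
1.82 kHz > fs/2 = 1.41 kHz, folds to fs − 1.82 kHz = 1 kHz.

1 kHz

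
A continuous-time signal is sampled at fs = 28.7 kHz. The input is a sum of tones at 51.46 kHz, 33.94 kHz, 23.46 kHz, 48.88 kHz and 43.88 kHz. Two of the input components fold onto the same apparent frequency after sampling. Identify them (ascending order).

23.46 kHz, 33.94 kHz

fs/2 = 14.35 kHz.
51.46 kHz mod fs = 22.76 kHz.
22.76 kHz > fs/2 = 14.35 kHz, folds to fs − 22.76 kHz = 5.94 kHz.
33.94 kHz mod fs = 5.24 kHz.
5.24 kHz ≤ fs/2 = 14.35 kHz, appears at 5.24 kHz.
23.46 kHz > fs/2 = 14.35 kHz, folds to fs − 23.46 kHz = 5.24 kHz.
48.88 kHz mod fs = 20.18 kHz.
20.18 kHz > fs/2 = 14.35 kHz, folds to fs − 20.18 kHz = 8.52 kHz.
43.88 kHz mod fs = 15.18 kHz.
15.18 kHz > fs/2 = 14.35 kHz, folds to fs − 15.18 kHz = 13.52 kHz.
23.46 kHz and 33.94 kHz both map to 5.24 kHz.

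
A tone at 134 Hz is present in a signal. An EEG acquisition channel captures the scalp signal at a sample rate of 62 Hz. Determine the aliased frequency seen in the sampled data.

134 Hz mod fs = 10 Hz.
10 Hz ≤ fs/2 = 31 Hz, appears at 10 Hz.

10 Hz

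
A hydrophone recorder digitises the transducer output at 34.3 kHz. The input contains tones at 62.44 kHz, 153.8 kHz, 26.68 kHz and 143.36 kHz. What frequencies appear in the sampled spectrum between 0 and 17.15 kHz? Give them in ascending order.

6.16 kHz, 7.62 kHz, 16.6 kHz

fs/2 = 17.15 kHz.
62.44 kHz mod fs = 28.14 kHz.
28.14 kHz > fs/2 = 17.15 kHz, folds to fs − 28.14 kHz = 6.16 kHz.
153.8 kHz mod fs = 16.6 kHz.
16.6 kHz ≤ fs/2 = 17.15 kHz, appears at 16.6 kHz.
26.68 kHz > fs/2 = 17.15 kHz, folds to fs − 26.68 kHz = 7.62 kHz.
143.36 kHz mod fs = 6.16 kHz.
6.16 kHz ≤ fs/2 = 17.15 kHz, appears at 6.16 kHz.
Distinct values: {6.16 kHz, 7.62 kHz, 16.6 kHz}.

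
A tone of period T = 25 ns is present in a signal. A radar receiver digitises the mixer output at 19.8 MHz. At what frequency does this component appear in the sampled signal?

0.4 MHz

T = 25 ns → f = 1/T = 40 MHz.
40 MHz mod fs = 0.4 MHz.
0.4 MHz ≤ fs/2 = 9.9 MHz, appears at 0.4 MHz.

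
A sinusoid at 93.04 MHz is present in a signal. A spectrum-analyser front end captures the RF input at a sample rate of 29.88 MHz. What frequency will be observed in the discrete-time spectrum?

93.04 MHz mod fs = 3.4 MHz.
3.4 MHz ≤ fs/2 = 14.94 MHz, appears at 3.4 MHz.

3.4 MHz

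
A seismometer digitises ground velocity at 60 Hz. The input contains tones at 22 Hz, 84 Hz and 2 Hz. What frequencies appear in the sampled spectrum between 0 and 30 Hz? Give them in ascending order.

2 Hz, 22 Hz, 24 Hz

fs/2 = 30 Hz.
22 Hz ≤ fs/2 = 30 Hz, passes unchanged.
84 Hz mod fs = 24 Hz.
24 Hz ≤ fs/2 = 30 Hz, appears at 24 Hz.
2 Hz ≤ fs/2 = 30 Hz, passes unchanged.
Distinct values: {2 Hz, 22 Hz, 24 Hz}.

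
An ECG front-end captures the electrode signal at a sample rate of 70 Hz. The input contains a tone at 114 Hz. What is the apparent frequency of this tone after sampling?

114 Hz mod fs = 44 Hz.
44 Hz > fs/2 = 35 Hz, folds to fs − 44 Hz = 26 Hz.

26 Hz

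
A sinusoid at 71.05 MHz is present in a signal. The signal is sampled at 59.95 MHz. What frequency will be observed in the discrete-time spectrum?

11.1 MHz

71.05 MHz mod fs = 11.1 MHz.
11.1 MHz ≤ fs/2 = 29.975 MHz, appears at 11.1 MHz.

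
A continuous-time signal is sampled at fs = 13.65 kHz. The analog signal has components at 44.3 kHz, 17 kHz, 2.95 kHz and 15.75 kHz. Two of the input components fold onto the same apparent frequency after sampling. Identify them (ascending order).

fs/2 = 6.825 kHz.
44.3 kHz mod fs = 3.35 kHz.
3.35 kHz ≤ fs/2 = 6.825 kHz, appears at 3.35 kHz.
17 kHz mod fs = 3.35 kHz.
3.35 kHz ≤ fs/2 = 6.825 kHz, appears at 3.35 kHz.
2.95 kHz ≤ fs/2 = 6.825 kHz, passes unchanged.
15.75 kHz mod fs = 2.1 kHz.
2.1 kHz ≤ fs/2 = 6.825 kHz, appears at 2.1 kHz.
17 kHz and 44.3 kHz both map to 3.35 kHz.

17 kHz, 44.3 kHz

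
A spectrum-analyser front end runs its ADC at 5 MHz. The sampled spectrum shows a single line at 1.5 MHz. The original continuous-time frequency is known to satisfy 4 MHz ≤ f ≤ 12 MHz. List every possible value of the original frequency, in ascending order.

Frequencies that alias to 1.5 MHz are k·fs ± 1.5 MHz for integer k ≥ 0.
k=0: 1.5 MHz.
k=1: 3.5 MHz, 6.5 MHz.
k=2: 8.5 MHz, 11.5 MHz.
k=3: 13.5 MHz, 16.5 MHz.
Within [4 MHz, 12 MHz]: 6.5 MHz, 8.5 MHz, 11.5 MHz.

6.5 MHz, 8.5 MHz, 11.5 MHz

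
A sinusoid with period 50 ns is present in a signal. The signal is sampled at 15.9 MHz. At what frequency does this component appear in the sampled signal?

4.1 MHz

T = 50 ns → f = 1/T = 20 MHz.
20 MHz mod fs = 4.1 MHz.
4.1 MHz ≤ fs/2 = 7.95 MHz, appears at 4.1 MHz.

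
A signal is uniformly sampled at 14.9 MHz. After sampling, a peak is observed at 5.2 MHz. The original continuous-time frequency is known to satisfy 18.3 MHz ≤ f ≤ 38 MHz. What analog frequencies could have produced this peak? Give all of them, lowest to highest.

Frequencies that alias to 5.2 MHz are k·fs ± 5.2 MHz for integer k ≥ 0.
k=0: 5.2 MHz.
k=1: 9.7 MHz, 20.1 MHz.
k=2: 24.6 MHz, 35 MHz.
k=3: 39.5 MHz, 49.9 MHz.
Within [18.3 MHz, 38 MHz]: 20.1 MHz, 24.6 MHz, 35 MHz.

20.1 MHz, 24.6 MHz, 35 MHz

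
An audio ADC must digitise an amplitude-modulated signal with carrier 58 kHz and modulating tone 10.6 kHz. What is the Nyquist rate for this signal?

AM sidebands sit at fc ± fm = 47.4 kHz and 68.6 kHz.
Highest-frequency component: 68.6 kHz.
Nyquist rate = 2 × 68.6 kHz = 137.2 kHz.

137.2 kHz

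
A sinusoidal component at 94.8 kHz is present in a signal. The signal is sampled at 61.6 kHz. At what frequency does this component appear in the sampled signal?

28.4 kHz

94.8 kHz mod fs = 33.2 kHz.
33.2 kHz > fs/2 = 30.8 kHz, folds to fs − 33.2 kHz = 28.4 kHz.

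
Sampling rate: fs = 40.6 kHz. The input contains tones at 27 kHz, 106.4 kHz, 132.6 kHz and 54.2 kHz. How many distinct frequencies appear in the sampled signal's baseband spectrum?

fs/2 = 20.3 kHz.
27 kHz > fs/2 = 20.3 kHz, folds to fs − 27 kHz = 13.6 kHz.
106.4 kHz mod fs = 25.2 kHz.
25.2 kHz > fs/2 = 20.3 kHz, folds to fs − 25.2 kHz = 15.4 kHz.
132.6 kHz mod fs = 10.8 kHz.
10.8 kHz ≤ fs/2 = 20.3 kHz, appears at 10.8 kHz.
54.2 kHz mod fs = 13.6 kHz.
13.6 kHz ≤ fs/2 = 20.3 kHz, appears at 13.6 kHz.
Distinct values: {10.8 kHz, 13.6 kHz, 15.4 kHz} → 3.

3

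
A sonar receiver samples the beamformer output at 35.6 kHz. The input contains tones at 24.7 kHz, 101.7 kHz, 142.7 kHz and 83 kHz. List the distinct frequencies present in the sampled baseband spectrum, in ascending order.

0.3 kHz, 5.1 kHz, 10.9 kHz, 11.8 kHz

fs/2 = 17.8 kHz.
24.7 kHz > fs/2 = 17.8 kHz, folds to fs − 24.7 kHz = 10.9 kHz.
101.7 kHz mod fs = 30.5 kHz.
30.5 kHz > fs/2 = 17.8 kHz, folds to fs − 30.5 kHz = 5.1 kHz.
142.7 kHz mod fs = 0.3 kHz.
0.3 kHz ≤ fs/2 = 17.8 kHz, appears at 0.3 kHz.
83 kHz mod fs = 11.8 kHz.
11.8 kHz ≤ fs/2 = 17.8 kHz, appears at 11.8 kHz.
Distinct values: {0.3 kHz, 5.1 kHz, 10.9 kHz, 11.8 kHz}.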